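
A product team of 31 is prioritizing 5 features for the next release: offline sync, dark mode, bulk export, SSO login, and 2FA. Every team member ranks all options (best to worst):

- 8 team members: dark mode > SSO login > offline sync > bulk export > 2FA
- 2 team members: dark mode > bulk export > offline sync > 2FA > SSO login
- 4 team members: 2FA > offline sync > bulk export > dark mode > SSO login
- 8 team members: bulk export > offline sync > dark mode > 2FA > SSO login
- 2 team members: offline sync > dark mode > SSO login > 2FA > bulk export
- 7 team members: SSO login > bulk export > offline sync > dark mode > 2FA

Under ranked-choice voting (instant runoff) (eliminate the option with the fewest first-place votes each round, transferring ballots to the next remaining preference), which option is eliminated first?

offline sync

Round 1: offline sync 2, dark mode 10, bulk export 8, SSO login 7, 2FA 4. Eliminate offline sync.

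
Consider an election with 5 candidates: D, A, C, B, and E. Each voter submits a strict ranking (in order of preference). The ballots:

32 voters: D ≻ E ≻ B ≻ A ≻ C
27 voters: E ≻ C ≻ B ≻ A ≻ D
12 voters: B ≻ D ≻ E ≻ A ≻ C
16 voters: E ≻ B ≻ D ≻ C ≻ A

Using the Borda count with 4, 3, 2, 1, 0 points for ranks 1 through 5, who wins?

E

D: 32·4 + 27·0 + 12·3 + 16·2 = 196
A: 32·1 + 27·1 + 12·1 + 16·0 = 71
C: 32·0 + 27·3 + 12·0 + 16·1 = 97
B: 32·2 + 27·2 + 12·4 + 16·3 = 214
E: 32·3 + 27·4 + 12·2 + 16·4 = 292
E has the highest Borda score (292).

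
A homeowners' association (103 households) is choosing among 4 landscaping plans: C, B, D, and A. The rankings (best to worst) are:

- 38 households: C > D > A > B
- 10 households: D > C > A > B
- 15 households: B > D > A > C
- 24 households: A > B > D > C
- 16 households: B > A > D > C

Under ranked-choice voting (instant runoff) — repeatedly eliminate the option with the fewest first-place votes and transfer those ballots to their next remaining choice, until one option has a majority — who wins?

B

Round 1: C 38, B 31, D 10, A 24. Eliminate D.
Round 2: C 48, B 31, A 24. Eliminate A.
Round 3: C 48, B 55. B has a majority.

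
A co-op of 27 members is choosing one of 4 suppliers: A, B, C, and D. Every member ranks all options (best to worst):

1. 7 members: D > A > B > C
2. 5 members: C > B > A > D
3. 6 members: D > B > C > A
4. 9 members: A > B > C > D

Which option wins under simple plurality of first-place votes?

First-place votes: A 9, B 0, C 5, D 13.
D has the most first-place votes.

D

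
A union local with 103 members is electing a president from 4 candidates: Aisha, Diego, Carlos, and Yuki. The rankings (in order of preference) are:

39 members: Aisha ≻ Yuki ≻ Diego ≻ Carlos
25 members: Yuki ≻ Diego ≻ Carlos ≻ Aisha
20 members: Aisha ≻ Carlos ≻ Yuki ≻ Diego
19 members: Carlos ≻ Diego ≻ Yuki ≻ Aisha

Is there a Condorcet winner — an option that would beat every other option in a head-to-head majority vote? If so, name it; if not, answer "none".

Aisha vs Diego: 59–44 for Aisha.
Aisha vs Carlos: 59–44 for Aisha.
Aisha vs Yuki: 59–44 for Aisha.
Aisha beats every other option head-to-head.

Aisha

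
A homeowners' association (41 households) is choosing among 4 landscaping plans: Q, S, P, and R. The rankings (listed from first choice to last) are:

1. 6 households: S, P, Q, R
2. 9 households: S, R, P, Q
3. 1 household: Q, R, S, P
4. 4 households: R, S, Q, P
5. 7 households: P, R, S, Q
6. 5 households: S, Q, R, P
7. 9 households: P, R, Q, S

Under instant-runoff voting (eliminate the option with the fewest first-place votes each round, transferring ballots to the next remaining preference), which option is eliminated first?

Round 1: Q 1, S 20, P 16, R 4. Eliminate Q.

Q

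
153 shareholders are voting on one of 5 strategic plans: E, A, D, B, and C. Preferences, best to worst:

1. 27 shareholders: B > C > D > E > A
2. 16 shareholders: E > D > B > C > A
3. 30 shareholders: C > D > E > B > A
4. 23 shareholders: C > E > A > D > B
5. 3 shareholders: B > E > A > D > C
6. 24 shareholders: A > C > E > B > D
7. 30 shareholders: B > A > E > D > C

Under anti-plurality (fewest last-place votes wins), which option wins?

E

Last-place votes: E 0, A 73, D 24, B 23, C 33.
E is ranked last by the fewest voters, so E wins.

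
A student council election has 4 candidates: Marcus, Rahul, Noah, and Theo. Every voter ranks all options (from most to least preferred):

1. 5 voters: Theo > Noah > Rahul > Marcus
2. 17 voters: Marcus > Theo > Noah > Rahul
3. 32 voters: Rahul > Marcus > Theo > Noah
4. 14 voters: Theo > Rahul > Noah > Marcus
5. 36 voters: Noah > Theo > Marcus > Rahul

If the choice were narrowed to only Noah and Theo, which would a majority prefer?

Voters preferring Noah to Theo: 36; preferring Theo to Noah: 68.
Theo wins the head-to-head.

Theo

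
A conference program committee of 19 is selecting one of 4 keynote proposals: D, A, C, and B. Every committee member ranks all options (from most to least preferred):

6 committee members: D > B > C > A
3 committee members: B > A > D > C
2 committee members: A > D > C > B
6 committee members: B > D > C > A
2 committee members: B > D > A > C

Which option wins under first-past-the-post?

B

First-place votes: D 6, A 2, C 0, B 11.
B has the most first-place votes.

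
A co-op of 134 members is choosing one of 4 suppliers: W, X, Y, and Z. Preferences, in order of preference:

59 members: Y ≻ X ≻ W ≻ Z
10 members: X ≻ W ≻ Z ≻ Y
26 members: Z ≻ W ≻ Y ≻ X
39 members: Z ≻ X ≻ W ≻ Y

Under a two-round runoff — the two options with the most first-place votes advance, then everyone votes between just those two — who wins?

Round 1 first-place votes: W 0, X 10, Y 59, Z 65.
Z and Y advance.
Runoff: Z is preferred to Y by 75 voters; Y by 59.
Z wins the runoff.

Z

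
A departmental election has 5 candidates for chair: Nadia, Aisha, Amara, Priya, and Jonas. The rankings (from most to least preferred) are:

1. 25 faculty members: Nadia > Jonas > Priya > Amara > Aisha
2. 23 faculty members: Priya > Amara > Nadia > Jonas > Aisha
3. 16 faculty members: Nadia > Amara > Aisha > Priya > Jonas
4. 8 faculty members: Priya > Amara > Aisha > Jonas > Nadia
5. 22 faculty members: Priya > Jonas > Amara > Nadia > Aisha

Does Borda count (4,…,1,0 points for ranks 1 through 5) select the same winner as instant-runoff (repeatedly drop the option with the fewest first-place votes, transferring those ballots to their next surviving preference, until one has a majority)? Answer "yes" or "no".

yes

Borda — scores: Nadia 232, Aisha 48, Amara 210, Priya 278, Jonas 172. Winner: Priya.
Instant-runoff — R1 Nadia 41, Aisha 0, Amara 0, Priya 53, Jonas 0 (Priya winner). Winner: Priya.
The two methods agree.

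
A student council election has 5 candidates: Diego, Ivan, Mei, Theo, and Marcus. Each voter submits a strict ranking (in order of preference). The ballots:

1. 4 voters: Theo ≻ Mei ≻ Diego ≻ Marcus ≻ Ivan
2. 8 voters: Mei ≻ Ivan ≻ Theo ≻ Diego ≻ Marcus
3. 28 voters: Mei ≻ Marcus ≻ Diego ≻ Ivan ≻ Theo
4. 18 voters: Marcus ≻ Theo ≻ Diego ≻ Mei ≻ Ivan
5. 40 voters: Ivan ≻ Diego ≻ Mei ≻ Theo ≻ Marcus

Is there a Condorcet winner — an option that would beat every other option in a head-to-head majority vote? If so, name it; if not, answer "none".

Diego

Diego vs Ivan: 50–48 for Diego.
Diego vs Mei: 58–40 for Diego.
Diego vs Theo: 68–30 for Diego.
Diego vs Marcus: 52–46 for Diego.
Diego beats every other option head-to-head.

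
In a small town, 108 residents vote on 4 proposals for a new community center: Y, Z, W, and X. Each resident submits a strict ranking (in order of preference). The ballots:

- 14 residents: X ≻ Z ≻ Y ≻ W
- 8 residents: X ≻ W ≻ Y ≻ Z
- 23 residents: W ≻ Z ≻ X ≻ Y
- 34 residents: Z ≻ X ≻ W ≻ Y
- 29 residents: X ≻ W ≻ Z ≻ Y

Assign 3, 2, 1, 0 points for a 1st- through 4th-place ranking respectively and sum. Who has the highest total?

Y: 14·1 + 8·1 + 23·0 + 34·0 + 29·0 = 22
Z: 14·2 + 8·0 + 23·2 + 34·3 + 29·1 = 205
W: 14·0 + 8·2 + 23·3 + 34·1 + 29·2 = 177
X: 14·3 + 8·3 + 23·1 + 34·2 + 29·3 = 244
X has the highest Borda score (244).

X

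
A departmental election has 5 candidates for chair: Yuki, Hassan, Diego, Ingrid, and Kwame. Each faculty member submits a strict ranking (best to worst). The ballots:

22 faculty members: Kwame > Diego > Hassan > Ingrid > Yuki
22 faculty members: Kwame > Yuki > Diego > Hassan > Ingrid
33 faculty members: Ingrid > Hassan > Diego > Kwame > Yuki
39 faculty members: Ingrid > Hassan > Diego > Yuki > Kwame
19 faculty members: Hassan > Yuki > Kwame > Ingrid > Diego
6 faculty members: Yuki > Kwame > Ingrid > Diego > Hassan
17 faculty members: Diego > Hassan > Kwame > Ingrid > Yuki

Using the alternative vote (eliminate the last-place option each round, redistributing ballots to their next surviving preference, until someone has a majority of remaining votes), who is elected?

Kwame

Round 1: Yuki 6, Hassan 19, Diego 17, Ingrid 72, Kwame 44. Eliminate Yuki.
Round 2: Hassan 19, Diego 17, Ingrid 72, Kwame 50. Eliminate Diego.
Round 3: Hassan 36, Ingrid 72, Kwame 50. Eliminate Hassan.
Round 4: Ingrid 72, Kwame 86. Kwame has a majority.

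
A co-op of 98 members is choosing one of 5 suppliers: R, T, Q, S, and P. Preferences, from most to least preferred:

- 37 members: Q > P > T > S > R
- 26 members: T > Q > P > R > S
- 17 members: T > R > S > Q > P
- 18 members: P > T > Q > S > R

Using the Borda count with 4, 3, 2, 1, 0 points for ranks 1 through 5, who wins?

T

R: 37·0 + 26·1 + 17·3 + 18·0 = 77
T: 37·2 + 26·4 + 17·4 + 18·3 = 300
Q: 37·4 + 26·3 + 17·1 + 18·2 = 279
S: 37·1 + 26·0 + 17·2 + 18·1 = 89
P: 37·3 + 26·2 + 17·0 + 18·4 = 235
T has the highest Borda score (300).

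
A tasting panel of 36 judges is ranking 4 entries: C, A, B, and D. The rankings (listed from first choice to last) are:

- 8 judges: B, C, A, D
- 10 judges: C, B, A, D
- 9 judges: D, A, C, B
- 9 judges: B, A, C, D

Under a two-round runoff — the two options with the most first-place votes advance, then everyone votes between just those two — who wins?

Round 1 first-place votes: C 10, A 0, B 17, D 9.
B and C advance.
Runoff: B is preferred to C by 17 voters; C by 19.
C wins the runoff.

C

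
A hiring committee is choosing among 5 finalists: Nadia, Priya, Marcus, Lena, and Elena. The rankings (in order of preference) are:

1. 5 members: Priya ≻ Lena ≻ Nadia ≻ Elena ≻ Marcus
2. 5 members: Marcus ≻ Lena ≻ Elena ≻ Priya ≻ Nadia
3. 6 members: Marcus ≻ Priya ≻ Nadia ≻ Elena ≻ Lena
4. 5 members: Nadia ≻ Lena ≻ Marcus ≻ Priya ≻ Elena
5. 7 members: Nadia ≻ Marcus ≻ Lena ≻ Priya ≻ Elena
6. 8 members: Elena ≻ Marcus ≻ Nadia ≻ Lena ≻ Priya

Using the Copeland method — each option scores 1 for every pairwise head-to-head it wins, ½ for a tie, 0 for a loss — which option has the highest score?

Nadia: beats Priya, Lena, and Elena; loses to Marcus → score 3.
Priya: beats Elena; loses to Nadia, Marcus, and Lena → score 1.
Marcus: beats Nadia, Priya, Lena, and Elena → score 4.
Lena: beats Priya and Elena; loses to Nadia and Marcus → score 2.
Elena: loses to Nadia, Priya, Marcus, and Lena → score 0.
Marcus has the best pairwise record.

Marcus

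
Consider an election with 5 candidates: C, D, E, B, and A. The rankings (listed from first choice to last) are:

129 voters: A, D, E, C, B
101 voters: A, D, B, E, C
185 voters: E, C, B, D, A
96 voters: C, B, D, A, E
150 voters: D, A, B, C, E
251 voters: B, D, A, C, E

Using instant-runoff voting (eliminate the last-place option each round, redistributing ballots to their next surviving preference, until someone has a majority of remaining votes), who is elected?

Round 1: C 96, D 150, E 185, B 251, A 230. Eliminate C.
Round 2: D 150, E 185, B 347, A 230. Eliminate D.
Round 3: E 185, B 347, A 380. Eliminate E.
Round 4: B 532, A 380. B has a majority.

B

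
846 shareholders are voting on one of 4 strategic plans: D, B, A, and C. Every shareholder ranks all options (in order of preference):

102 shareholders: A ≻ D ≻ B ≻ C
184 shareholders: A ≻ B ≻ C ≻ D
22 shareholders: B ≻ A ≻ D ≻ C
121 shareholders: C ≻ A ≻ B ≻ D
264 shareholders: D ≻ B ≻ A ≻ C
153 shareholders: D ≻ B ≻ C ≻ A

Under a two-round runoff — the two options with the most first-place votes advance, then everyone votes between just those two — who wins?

Round 1 first-place votes: D 417, B 22, A 286, C 121.
D and A advance.
Runoff: D is preferred to A by 417 voters; A by 429.
A wins the runoff.

A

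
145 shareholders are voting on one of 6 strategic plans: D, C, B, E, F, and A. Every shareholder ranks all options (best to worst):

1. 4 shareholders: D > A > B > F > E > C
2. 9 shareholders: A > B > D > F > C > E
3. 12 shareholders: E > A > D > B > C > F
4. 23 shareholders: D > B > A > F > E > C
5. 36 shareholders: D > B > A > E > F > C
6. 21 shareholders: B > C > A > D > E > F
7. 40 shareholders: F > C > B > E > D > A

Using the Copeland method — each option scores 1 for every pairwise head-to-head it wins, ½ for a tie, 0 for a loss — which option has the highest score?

D: beats C, B, E, F, and A → score 5.
C: loses to D, B, E, F, and A → score 0.
B: beats C, E, F, and A; loses to D → score 4.
E: beats C; loses to D, B, F, and A → score 1.
F: beats C and E; loses to D, B, and A → score 2.
A: beats C, E, and F; loses to D and B → score 3.
D has the best pairwise record.

D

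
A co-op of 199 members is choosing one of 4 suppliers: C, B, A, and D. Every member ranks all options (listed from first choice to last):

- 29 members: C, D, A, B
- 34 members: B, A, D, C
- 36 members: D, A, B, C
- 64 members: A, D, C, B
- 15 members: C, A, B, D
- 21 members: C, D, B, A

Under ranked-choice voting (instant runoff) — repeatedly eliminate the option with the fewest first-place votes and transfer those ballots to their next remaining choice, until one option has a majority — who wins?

Round 1: C 65, B 34, A 64, D 36. Eliminate B.
Round 2: C 65, A 98, D 36. Eliminate D.
Round 3: C 65, A 134. A has a majority.

A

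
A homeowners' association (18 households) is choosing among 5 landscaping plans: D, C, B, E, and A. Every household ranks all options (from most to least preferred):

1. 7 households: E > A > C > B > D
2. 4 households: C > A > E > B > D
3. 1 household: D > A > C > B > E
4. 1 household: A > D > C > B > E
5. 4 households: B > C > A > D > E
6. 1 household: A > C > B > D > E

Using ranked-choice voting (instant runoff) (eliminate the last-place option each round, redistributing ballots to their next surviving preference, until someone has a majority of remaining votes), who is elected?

Round 1: D 1, C 4, B 4, E 7, A 2. Eliminate D.
Round 2: C 4, B 4, E 7, A 3. Eliminate A.
Round 3: C 7, B 4, E 7. Eliminate B.
Round 4: C 11, E 7. C has a majority.

C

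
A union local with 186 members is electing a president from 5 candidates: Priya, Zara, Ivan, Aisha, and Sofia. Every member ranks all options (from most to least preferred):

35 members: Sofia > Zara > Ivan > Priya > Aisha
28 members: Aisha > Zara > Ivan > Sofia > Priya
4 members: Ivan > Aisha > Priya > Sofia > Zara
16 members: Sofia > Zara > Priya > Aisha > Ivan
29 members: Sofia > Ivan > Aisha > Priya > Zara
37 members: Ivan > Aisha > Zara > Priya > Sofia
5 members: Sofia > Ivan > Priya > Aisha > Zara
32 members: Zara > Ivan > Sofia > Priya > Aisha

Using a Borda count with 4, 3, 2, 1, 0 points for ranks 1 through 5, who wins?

Priya: 35·1 + 28·0 + 4·2 + 16·2 + 29·1 + 37·1 + 5·2 + 32·1 = 183
Zara: 35·3 + 28·3 + 4·0 + 16·3 + 29·0 + 37·2 + 5·0 + 32·4 = 439
Ivan: 35·2 + 28·2 + 4·4 + 16·0 + 29·3 + 37·4 + 5·3 + 32·3 = 488
Aisha: 35·0 + 28·4 + 4·3 + 16·1 + 29·2 + 37·3 + 5·1 + 32·0 = 314
Sofia: 35·4 + 28·1 + 4·1 + 16·4 + 29·4 + 37·0 + 5·4 + 32·2 = 436
Ivan has the highest Borda score (488).

Ivan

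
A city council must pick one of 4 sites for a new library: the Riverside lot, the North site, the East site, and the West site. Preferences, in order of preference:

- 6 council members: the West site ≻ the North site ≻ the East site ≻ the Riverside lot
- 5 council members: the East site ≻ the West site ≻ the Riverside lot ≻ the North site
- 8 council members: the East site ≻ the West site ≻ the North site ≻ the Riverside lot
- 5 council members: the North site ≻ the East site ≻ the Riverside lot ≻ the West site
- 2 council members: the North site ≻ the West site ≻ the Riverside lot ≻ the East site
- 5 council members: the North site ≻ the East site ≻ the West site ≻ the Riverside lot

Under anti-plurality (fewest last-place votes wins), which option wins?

Last-place votes: the Riverside lot 19, the North site 5, the East site 2, the West site 5.
the East site is ranked last by the fewest voters, so the East site wins.

the East site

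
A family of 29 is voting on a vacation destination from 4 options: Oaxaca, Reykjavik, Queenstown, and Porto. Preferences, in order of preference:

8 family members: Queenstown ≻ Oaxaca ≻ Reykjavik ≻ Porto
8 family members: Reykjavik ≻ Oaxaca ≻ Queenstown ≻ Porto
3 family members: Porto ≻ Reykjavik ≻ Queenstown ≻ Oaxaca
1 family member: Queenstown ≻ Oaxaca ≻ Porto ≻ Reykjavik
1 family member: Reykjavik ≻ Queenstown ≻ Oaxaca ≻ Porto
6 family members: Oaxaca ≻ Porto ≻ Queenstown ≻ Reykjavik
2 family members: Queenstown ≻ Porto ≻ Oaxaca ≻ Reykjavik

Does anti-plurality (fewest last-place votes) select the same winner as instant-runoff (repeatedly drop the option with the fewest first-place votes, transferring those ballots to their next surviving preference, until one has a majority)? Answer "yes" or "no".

yes

Anti-plurality — last-place votes: Oaxaca 3, Reykjavik 9, Queenstown 0, Porto 17. Winner: Queenstown.
Instant-runoff — R1 Oaxaca 6, Reykjavik 9, Queenstown 11, Porto 3 (Porto out); R2 Oaxaca 6, Reykjavik 12, Queenstown 11 (Oaxaca out); R3 Reykjavik 12, Queenstown 17 (Queenstown winner). Winner: Queenstown.
The two methods agree.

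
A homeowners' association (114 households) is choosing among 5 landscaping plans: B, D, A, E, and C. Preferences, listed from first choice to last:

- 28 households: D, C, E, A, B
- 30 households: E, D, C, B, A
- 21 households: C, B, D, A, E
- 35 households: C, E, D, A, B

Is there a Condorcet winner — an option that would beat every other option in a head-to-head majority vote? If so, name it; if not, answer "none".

Checking pairwise contests:
D beats B 93–21.
E beats D 65–49.
D beats A 114–0.
C beats E 84–30.
D beats C 58–56.
Every option loses at least one head-to-head, so there is no Condorcet winner.

none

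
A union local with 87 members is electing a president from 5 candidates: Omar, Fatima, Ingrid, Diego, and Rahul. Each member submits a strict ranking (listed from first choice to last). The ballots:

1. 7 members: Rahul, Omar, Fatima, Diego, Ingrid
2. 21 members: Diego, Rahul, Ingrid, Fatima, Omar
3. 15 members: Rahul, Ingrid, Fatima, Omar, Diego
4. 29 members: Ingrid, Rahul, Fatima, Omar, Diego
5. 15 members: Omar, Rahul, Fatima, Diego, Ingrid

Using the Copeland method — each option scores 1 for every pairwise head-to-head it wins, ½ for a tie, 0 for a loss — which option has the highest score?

Rahul

Omar: beats Diego; loses to Fatima, Ingrid, and Rahul → score 1.
Fatima: beats Omar and Diego; loses to Ingrid and Rahul → score 2.
Ingrid: beats Omar, Fatima, and Diego; loses to Rahul → score 3.
Diego: loses to Omar, Fatima, Ingrid, and Rahul → score 0.
Rahul: beats Omar, Fatima, Ingrid, and Diego → score 4.
Rahul has the best pairwise record.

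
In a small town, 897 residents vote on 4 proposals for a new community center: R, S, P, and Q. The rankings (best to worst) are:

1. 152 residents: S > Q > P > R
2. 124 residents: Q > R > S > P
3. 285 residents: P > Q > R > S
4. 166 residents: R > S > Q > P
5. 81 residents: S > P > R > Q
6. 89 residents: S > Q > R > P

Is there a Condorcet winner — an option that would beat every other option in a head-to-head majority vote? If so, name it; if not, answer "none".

none

Checking pairwise contests:
P beats R 518–379.
R beats S 575–322.
S beats P 612–285.
S beats Q 488–409.
Every option loses at least one head-to-head, so there is no Condorcet winner.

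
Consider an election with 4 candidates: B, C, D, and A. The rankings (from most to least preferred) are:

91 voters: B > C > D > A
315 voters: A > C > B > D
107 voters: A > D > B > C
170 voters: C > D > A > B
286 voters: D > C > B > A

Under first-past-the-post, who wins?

First-place votes: B 91, C 170, D 286, A 422.
A has the most first-place votes.

A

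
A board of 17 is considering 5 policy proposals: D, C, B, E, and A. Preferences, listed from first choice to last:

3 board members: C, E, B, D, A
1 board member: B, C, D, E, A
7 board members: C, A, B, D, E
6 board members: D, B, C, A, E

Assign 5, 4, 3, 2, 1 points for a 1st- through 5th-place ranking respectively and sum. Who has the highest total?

D: 3·2 + 1·3 + 7·2 + 6·5 = 53
C: 3·5 + 1·4 + 7·5 + 6·3 = 72
B: 3·3 + 1·5 + 7·3 + 6·4 = 59
E: 3·4 + 1·2 + 7·1 + 6·1 = 27
A: 3·1 + 1·1 + 7·4 + 6·2 = 44
C has the highest Borda score (72).

C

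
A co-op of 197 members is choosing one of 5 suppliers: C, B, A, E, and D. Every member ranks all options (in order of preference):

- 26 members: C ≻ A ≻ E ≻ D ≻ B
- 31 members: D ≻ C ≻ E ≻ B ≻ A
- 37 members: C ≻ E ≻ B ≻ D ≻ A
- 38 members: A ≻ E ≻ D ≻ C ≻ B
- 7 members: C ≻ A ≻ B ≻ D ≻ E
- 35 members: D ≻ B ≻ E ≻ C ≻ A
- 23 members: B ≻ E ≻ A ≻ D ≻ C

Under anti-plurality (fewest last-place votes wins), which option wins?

Last-place votes: C 23, B 64, A 103, E 7, D 0.
D is ranked last by the fewest voters, so D wins.

D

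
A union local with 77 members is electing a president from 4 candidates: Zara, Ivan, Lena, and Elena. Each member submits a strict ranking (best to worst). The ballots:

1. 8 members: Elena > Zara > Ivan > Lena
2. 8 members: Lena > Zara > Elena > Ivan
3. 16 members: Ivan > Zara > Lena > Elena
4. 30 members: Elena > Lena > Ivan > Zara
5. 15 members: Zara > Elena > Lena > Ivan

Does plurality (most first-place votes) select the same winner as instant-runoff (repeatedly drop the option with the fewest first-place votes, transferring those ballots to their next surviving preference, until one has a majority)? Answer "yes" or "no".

no

Plurality — first-place votes: Zara 15, Ivan 16, Lena 8, Elena 38. Winner: Elena.
Instant-runoff — R1 Zara 15, Ivan 16, Lena 8, Elena 38 (Lena out); R2 Zara 23, Ivan 16, Elena 38 (Ivan out); R3 Zara 39, Elena 38 (Zara winner). Winner: Zara.
The two methods disagree.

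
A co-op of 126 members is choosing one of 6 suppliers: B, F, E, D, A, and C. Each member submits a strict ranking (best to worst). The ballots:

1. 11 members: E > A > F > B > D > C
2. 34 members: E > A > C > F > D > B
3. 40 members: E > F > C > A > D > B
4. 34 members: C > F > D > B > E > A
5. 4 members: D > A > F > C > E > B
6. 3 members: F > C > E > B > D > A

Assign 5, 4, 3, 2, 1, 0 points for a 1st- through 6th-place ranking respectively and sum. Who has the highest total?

E

B: 11·2 + 34·0 + 40·0 + 34·2 + 4·0 + 3·2 = 96
F: 11·3 + 34·2 + 40·4 + 34·4 + 4·3 + 3·5 = 424
E: 11·5 + 34·5 + 40·5 + 34·1 + 4·1 + 3·3 = 472
D: 11·1 + 34·1 + 40·1 + 34·3 + 4·5 + 3·1 = 210
A: 11·4 + 34·4 + 40·2 + 34·0 + 4·4 + 3·0 = 276
C: 11·0 + 34·3 + 40·3 + 34·5 + 4·2 + 3·4 = 412
E has the highest Borda score (472).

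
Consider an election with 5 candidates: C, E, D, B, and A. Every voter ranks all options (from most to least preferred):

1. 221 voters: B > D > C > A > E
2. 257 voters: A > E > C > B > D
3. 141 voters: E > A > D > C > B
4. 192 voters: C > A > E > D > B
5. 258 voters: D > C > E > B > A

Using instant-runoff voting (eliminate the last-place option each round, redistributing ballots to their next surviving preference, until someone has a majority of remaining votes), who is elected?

A

Round 1: C 192, E 141, D 258, B 221, A 257. Eliminate E.
Round 2: C 192, D 258, B 221, A 398. Eliminate C.
Round 3: D 258, B 221, A 590. A has a majority.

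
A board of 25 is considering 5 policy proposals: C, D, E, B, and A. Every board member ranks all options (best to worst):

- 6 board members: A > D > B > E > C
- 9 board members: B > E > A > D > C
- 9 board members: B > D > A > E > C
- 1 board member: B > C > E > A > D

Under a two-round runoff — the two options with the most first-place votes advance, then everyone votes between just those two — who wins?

B

Round 1 first-place votes: C 0, D 0, E 0, B 19, A 6.
B and A advance.
Runoff: B is preferred to A by 19 voters; A by 6.
B wins the runoff.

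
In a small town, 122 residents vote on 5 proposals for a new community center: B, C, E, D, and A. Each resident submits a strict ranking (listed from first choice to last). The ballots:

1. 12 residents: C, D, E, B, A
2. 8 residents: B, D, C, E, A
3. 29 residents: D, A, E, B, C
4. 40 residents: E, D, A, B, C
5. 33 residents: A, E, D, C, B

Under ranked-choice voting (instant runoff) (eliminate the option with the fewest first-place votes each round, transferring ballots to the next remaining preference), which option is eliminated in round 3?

Round 1: B 8, C 12, E 40, D 29, A 33. Eliminate B.
Round 2: C 12, E 40, D 37, A 33. Eliminate C.
Round 3: E 40, D 49, A 33. Eliminate A.

A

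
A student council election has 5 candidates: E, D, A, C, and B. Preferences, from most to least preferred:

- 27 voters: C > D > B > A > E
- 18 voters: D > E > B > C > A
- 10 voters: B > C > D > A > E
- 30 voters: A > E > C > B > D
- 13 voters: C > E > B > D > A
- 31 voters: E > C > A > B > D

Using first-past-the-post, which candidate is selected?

First-place votes: E 31, D 18, A 30, C 40, B 10.
C has the most first-place votes.

C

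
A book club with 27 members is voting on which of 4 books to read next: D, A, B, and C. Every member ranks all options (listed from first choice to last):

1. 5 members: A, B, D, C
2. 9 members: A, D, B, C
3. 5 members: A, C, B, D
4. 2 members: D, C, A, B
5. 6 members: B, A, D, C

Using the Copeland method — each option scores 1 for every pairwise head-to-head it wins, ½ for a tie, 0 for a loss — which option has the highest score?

D: beats C; loses to A and B → score 1.
A: beats D, B, and C → score 3.
B: beats D and C; loses to A → score 2.
C: loses to D, A, and B → score 0.
A has the best pairwise record.

A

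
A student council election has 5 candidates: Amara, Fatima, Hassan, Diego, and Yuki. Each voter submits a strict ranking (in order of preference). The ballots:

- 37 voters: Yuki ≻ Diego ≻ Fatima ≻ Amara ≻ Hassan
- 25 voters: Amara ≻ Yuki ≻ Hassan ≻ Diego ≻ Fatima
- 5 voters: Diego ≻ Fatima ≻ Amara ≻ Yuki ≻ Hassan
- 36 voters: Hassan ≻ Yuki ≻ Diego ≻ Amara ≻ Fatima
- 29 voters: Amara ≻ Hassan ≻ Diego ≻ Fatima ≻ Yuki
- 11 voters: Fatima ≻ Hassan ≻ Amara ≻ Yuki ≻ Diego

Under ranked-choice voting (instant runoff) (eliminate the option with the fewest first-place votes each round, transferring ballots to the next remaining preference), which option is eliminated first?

Diego

Round 1: Amara 54, Fatima 11, Hassan 36, Diego 5, Yuki 37. Eliminate Diego.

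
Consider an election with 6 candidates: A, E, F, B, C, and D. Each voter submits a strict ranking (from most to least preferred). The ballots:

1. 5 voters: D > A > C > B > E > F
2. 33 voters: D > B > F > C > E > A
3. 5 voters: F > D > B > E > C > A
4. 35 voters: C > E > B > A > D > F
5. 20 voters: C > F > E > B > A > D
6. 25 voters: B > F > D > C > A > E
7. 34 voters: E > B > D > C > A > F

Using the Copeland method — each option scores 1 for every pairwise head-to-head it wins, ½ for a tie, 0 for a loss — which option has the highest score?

A: loses to E, F, B, C, and D → score 0.
E: beats A, B, and D; loses to F and C → score 3.
F: beats A and E; loses to B, C, and D → score 2.
B: beats A, F, C, and D; loses to E → score 4.
C: beats A, E, and F; loses to B and D → score 3.
D: beats A, F, and C; loses to E and B → score 3.
B has the best pairwise record.

B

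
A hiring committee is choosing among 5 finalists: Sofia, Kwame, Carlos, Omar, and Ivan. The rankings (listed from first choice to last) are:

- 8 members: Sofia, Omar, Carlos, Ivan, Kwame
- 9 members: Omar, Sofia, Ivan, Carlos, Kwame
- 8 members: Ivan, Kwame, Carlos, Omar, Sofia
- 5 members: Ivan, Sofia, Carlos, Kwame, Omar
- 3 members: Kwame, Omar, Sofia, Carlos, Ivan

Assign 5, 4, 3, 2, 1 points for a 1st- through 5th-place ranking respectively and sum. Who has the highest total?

Sofia: 8·5 + 9·4 + 8·1 + 5·4 + 3·3 = 113
Kwame: 8·1 + 9·1 + 8·4 + 5·2 + 3·5 = 74
Carlos: 8·3 + 9·2 + 8·3 + 5·3 + 3·2 = 87
Omar: 8·4 + 9·5 + 8·2 + 5·1 + 3·4 = 110
Ivan: 8·2 + 9·3 + 8·5 + 5·5 + 3·1 = 111
Sofia has the highest Borda score (113).

Sofia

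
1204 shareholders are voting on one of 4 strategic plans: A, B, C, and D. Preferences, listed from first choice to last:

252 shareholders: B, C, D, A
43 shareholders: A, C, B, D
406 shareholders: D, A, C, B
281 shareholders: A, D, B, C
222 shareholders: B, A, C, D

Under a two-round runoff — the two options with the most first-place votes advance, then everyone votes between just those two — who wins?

Round 1 first-place votes: A 324, B 474, C 0, D 406.
B and D advance.
Runoff: B is preferred to D by 517 voters; D by 687.
D wins the runoff.

D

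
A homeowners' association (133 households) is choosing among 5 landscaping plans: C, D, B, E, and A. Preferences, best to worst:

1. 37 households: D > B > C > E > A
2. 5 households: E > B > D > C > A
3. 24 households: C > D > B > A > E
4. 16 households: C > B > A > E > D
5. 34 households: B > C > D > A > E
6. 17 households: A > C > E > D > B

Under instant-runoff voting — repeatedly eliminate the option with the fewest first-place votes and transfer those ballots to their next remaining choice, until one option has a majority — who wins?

Round 1: C 40, D 37, B 34, E 5, A 17. Eliminate E.
Round 2: C 40, D 37, B 39, A 17. Eliminate A.
Round 3: C 57, D 37, B 39. Eliminate D.
Round 4: C 57, B 76. B has a majority.

B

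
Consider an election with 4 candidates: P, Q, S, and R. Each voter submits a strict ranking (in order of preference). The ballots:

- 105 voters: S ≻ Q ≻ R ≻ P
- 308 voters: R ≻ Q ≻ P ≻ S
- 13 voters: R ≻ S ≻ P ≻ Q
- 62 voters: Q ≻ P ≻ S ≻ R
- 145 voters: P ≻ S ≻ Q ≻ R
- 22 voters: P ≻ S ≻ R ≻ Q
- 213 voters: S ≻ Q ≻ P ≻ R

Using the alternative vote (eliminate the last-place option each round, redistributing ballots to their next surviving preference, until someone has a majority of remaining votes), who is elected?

S

Round 1: P 167, Q 62, S 318, R 321. Eliminate Q.
Round 2: P 229, S 318, R 321. Eliminate P.
Round 3: S 547, R 321. S has a majority.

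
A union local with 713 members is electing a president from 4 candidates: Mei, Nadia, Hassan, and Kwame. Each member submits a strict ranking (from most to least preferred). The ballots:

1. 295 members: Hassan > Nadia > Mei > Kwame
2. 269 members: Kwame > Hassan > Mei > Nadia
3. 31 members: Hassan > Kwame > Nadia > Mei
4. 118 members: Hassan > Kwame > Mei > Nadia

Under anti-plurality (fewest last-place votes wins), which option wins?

Hassan

Last-place votes: Mei 31, Nadia 387, Hassan 0, Kwame 295.
Hassan is ranked last by the fewest voters, so Hassan wins.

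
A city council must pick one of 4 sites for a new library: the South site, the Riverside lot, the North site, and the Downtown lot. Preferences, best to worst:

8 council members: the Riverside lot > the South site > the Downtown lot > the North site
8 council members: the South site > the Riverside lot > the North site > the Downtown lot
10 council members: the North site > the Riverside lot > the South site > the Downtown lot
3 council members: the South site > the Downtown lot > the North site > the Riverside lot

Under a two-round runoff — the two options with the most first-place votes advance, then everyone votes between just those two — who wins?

Round 1 first-place votes: the South site 11, the Riverside lot 8, the North site 10, the Downtown lot 0.
the South site and the North site advance.
Runoff: the South site is preferred to the North site by 19 voters; the North site by 10.
the South site wins the runoff.

the South site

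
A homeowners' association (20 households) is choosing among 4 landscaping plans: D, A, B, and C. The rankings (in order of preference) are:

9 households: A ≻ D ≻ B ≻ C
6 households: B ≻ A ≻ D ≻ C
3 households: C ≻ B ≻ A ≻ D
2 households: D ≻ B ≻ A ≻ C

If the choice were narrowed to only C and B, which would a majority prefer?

B

Voters preferring C to B: 3; preferring B to C: 17.
B wins the head-to-head.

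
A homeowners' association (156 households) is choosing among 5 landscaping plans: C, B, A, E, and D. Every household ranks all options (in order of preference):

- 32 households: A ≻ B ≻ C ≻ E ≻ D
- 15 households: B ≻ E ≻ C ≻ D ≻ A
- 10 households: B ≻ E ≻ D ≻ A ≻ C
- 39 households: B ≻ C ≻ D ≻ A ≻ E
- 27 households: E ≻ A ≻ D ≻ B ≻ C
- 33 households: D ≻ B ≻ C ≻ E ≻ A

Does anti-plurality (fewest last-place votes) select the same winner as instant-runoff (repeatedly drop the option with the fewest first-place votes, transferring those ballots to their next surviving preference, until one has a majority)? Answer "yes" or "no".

Anti-plurality — last-place votes: C 37, B 0, A 48, E 39, D 32. Winner: B.
Instant-runoff — R1 C 0, B 64, A 32, E 27, D 33 (C out); R2 B 64, A 32, E 27, D 33 (E out); R3 B 64, A 59, D 33 (D out); R4 B 97, A 59 (B winner). Winner: B.
The two methods agree.

yes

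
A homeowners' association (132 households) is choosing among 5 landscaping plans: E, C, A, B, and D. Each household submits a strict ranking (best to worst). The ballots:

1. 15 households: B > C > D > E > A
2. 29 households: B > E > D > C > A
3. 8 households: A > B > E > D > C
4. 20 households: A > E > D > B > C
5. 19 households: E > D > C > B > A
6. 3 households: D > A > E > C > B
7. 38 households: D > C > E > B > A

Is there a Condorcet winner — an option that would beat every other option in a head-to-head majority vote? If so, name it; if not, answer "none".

E

E vs C: 79–53 for E.
E vs A: 101–31 for E.
E vs B: 80–52 for E.
E vs D: 76–56 for E.
E beats every other option head-to-head.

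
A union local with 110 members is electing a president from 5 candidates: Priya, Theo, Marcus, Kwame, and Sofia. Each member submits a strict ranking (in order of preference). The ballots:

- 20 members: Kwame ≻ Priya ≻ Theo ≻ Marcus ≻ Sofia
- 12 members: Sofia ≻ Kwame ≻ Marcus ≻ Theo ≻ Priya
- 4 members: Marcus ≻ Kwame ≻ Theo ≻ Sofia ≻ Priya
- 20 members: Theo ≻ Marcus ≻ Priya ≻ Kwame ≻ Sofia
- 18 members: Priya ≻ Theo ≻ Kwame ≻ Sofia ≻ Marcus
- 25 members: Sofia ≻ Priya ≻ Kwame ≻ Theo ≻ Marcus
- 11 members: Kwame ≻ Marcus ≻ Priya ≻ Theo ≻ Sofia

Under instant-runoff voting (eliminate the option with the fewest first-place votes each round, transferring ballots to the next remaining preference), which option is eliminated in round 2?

Round 1: Priya 18, Theo 20, Marcus 4, Kwame 31, Sofia 37. Eliminate Marcus.
Round 2: Priya 18, Theo 20, Kwame 35, Sofia 37. Eliminate Priya.

Priya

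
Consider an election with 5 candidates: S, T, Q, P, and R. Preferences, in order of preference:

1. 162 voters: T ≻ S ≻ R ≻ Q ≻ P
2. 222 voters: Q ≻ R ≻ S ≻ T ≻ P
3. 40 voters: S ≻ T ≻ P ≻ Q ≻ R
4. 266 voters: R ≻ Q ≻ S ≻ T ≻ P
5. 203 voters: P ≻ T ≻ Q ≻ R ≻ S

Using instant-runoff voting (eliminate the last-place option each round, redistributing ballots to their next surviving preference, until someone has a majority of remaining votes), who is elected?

R

Round 1: S 40, T 162, Q 222, P 203, R 266. Eliminate S.
Round 2: T 202, Q 222, P 203, R 266. Eliminate T.
Round 3: Q 222, P 243, R 428. Eliminate Q.
Round 4: P 243, R 650. R has a majority.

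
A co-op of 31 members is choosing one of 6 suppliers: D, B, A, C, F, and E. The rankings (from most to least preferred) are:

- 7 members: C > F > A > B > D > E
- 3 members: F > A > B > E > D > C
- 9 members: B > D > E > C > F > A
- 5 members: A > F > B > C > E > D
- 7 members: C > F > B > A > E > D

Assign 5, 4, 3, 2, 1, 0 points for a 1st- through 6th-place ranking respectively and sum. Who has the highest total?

B

D: 7·1 + 3·1 + 9·4 + 5·0 + 7·0 = 46
B: 7·2 + 3·3 + 9·5 + 5·3 + 7·3 = 104
A: 7·3 + 3·4 + 9·0 + 5·5 + 7·2 = 72
C: 7·5 + 3·0 + 9·2 + 5·2 + 7·5 = 98
F: 7·4 + 3·5 + 9·1 + 5·4 + 7·4 = 100
E: 7·0 + 3·2 + 9·3 + 5·1 + 7·1 = 45
B has the highest Borda score (104).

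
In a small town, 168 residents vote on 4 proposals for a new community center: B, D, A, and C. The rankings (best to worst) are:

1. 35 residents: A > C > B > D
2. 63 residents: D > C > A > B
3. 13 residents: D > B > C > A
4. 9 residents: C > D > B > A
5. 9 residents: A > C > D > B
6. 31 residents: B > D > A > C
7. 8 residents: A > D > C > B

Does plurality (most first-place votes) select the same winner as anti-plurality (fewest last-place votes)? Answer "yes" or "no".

Plurality — first-place votes: B 31, D 76, A 52, C 9. Winner: D.
Anti-plurality — last-place votes: B 80, D 35, A 22, C 31. Winner: A.
The two methods disagree.

no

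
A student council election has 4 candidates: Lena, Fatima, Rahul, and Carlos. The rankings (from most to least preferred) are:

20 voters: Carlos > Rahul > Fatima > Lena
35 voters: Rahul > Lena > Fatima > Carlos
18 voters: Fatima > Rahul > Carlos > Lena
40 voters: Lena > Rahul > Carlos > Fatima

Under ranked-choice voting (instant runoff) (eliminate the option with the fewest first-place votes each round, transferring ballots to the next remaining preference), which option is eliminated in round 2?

Carlos

Round 1: Lena 40, Fatima 18, Rahul 35, Carlos 20. Eliminate Fatima.
Round 2: Lena 40, Rahul 53, Carlos 20. Eliminate Carlos.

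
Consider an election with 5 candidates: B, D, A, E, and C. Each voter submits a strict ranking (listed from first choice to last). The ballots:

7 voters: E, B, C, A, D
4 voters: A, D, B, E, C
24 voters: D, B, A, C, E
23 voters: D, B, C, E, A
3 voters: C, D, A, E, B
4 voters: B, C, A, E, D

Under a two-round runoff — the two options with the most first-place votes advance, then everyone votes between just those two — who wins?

Round 1 first-place votes: B 4, D 47, A 4, E 7, C 3.
D and E advance.
Runoff: D is preferred to E by 54 voters; E by 11.
D wins the runoff.

D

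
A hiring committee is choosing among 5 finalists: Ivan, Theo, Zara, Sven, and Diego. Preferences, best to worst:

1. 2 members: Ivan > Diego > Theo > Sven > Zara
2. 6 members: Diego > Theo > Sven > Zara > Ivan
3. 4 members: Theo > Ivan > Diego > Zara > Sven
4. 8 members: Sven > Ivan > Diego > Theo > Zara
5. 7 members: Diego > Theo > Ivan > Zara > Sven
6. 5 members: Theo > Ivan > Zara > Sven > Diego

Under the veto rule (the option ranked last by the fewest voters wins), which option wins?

Theo

Last-place votes: Ivan 6, Theo 0, Zara 10, Sven 11, Diego 5.
Theo is ranked last by the fewest voters, so Theo wins.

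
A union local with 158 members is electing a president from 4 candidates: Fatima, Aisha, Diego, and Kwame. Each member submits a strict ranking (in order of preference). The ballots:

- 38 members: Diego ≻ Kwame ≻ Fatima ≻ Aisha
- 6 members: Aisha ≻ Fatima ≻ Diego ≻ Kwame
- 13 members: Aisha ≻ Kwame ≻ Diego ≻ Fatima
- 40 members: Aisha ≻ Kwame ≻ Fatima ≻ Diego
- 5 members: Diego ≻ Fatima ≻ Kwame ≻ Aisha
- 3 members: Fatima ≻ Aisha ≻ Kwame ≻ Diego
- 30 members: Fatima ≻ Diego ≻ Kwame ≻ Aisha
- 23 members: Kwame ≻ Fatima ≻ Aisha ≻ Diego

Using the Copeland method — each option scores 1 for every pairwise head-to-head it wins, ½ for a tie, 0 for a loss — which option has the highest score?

Kwame

Fatima: beats Aisha and Diego; loses to Kwame → score 2.
Aisha: beats Diego; loses to Fatima and Kwame → score 1.
Diego: ties Kwame; loses to Fatima and Aisha → score 0.5.
Kwame: beats Fatima and Aisha; ties Diego → score 2.5.
Kwame has the best pairwise record.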